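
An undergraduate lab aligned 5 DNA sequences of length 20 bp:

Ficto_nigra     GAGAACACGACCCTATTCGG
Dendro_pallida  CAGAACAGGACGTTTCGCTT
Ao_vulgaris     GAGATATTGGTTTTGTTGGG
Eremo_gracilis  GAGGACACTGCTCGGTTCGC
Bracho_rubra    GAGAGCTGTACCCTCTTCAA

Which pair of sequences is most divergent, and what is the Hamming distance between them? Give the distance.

14

Pairwise Hamming distances:
  Ficto_nigra vs Dendro_pallida: 9
  Ficto_nigra vs Ao_vulgaris: 10
  Ficto_nigra vs Eremo_gracilis: 7
  Ficto_nigra vs Bracho_rubra: 7
  Dendro_pallida vs Ao_vulgaris: 14
  Dendro_pallida vs Eremo_gracilis: 13
  Dendro_pallida vs Bracho_rubra: 11
  Ao_vulgaris vs Eremo_gracilis: 11
  Ao_vulgaris vs Bracho_rubra: 12
  Eremo_gracilis vs Bracho_rubra: 10
The largest is 14, between Dendro_pallida and Ao_vulgaris.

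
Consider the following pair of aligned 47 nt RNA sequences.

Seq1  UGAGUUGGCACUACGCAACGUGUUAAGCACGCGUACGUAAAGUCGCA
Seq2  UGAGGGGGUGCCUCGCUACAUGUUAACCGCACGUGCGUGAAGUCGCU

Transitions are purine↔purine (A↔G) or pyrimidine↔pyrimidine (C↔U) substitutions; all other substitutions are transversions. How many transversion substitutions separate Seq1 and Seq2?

6

The sequences differ at positions 5 (U/G, transversion), 6 (U/G, transversion), 9 (C/U, transition), 10 (A/G, transition), 12 (U/C, transition), 13 (A/U, transversion), 17 (A/U, transversion), 20 (G/A, transition), 27 (G/C, transversion), 29 (A/G, transition), 31 (G/A, transition), 35 (A/G, transition), 39 (A/G, transition), 47 (A/U, transversion).
Of the 14 differences, 8 transitions and 6 transversions, so the answer is 6.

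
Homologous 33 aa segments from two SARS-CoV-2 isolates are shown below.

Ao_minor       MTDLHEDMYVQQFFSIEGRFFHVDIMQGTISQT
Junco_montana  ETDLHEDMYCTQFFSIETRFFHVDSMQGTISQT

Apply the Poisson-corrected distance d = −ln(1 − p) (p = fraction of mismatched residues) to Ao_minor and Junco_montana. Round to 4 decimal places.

Differing sites — 1:M/E; 10:V/C; 11:Q/T; 18:G/T; 25:I/S.
p = 5/33 = 0.151515.
d = −ln(1 − 0.151515) = −ln(0.848485) = 0.1643.

0.1643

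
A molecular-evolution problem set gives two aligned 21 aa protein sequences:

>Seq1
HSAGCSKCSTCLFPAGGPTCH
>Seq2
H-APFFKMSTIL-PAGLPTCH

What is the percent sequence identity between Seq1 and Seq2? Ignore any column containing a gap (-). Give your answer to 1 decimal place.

68.4%

Excluding the 2 gap columns leaves 19 comparable sites.
Differing sites — 4:G/P; 5:C/F; 6:S/F; 8:C/M; 11:C/I; 17:G/L.
13 of the 19 comparable sites match, so the percent identity is 13/19 × 100 = 68.4%.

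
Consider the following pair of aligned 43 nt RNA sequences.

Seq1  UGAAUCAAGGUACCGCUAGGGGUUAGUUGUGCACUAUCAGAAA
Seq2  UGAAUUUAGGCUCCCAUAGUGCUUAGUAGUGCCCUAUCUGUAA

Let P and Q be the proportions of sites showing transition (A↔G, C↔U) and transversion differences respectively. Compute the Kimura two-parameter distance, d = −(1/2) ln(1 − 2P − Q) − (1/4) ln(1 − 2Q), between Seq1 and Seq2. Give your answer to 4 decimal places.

0.3534

Differing sites — 6:C/U (Ti); 7:A/U (Tv); 11:U/C (Ti); 12:A/U (Tv); 15:G/C (Tv); 16:C/A (Tv); 20:G/U (Tv); 22:G/C (Tv); 28:U/A (Tv); 33:A/C (Tv); 39:A/U (Tv); 41:A/U (Tv).
Of the 12 differences, 2 transitions and 10 transversions over 43 sites: P = 2/43 = 0.046512, Q = 10/43 = 0.232558.
d = −0.5·ln(0.674418) − 0.25·ln(0.534884) = −0.5·(-0.393905) − 0.25·(-0.625705) = 0.3534.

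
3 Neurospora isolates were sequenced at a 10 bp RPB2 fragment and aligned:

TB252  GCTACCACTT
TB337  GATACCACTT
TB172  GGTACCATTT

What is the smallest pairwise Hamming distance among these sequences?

Pairwise Hamming distances:
  TB252 vs TB337: 1
  TB252 vs TB172: 2
  TB337 vs TB172: 2
The smallest is 1, between TB252 and TB337.

1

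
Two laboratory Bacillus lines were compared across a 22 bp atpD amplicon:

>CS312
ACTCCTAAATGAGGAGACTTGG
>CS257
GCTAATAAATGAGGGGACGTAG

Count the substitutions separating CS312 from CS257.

The sequences differ at positions 1 (A/G), 4 (C/A), 5 (C/A), 15 (A/G), 19 (T/G), 21 (G/A).
That gives 6 mismatches out of 22 aligned sites, so the Hamming distance is 6.

6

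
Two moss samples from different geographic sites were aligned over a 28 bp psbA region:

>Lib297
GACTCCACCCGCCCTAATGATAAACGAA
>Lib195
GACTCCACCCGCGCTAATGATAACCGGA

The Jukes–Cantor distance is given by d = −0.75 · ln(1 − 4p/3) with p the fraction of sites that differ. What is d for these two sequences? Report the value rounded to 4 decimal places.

Mismatches occur at site 13 (C→G), site 24 (A→C), site 27 (A→G).
p = 3/28 = 0.107143.
d = −0.75 · ln(1 − (4/3)·0.107143) = −0.75 · ln(0.857143) = −0.75 · (-0.154151) = 0.1156.

0.1156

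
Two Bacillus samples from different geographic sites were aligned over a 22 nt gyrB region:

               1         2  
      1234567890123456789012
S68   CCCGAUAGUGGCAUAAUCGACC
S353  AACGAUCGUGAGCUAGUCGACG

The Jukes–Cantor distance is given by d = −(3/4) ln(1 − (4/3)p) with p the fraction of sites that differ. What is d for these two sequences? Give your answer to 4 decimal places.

0.4975

Mismatches occur at site 1 (C→A), site 2 (C→A), site 7 (A→C), site 11 (G→A), site 12 (C→G), site 13 (A→C), site 16 (A→G), site 22 (C→G).
p = 8/22 = 0.363636.
d = −0.75 · ln(1 − (4/3)·0.363636) = −0.75 · ln(0.515152) = −0.75 · (-0.663293) = 0.4975.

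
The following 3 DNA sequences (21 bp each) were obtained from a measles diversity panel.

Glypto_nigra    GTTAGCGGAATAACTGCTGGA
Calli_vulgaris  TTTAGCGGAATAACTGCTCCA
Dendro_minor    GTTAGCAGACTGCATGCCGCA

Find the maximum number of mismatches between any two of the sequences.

8

Pairwise Hamming distances:
  Glypto_nigra vs Calli_vulgaris: 3
  Glypto_nigra vs Dendro_minor: 7
  Calli_vulgaris vs Dendro_minor: 8
The largest is 8, between Calli_vulgaris and Dendro_minor.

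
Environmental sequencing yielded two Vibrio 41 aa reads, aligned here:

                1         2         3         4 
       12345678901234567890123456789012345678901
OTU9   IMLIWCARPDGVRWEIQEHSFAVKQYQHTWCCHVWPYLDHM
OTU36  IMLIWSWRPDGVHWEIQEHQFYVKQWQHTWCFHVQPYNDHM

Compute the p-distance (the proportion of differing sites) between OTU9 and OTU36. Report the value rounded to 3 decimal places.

The sequences differ at positions 6 (C/S), 7 (A/W), 13 (R/H), 20 (S/Q), 22 (A/Y), 26 (Y/W), 32 (C/F), 35 (W/Q), 38 (L/N).
There are 9 differences over 41 sites, so p = 9/41 = 0.220.

0.220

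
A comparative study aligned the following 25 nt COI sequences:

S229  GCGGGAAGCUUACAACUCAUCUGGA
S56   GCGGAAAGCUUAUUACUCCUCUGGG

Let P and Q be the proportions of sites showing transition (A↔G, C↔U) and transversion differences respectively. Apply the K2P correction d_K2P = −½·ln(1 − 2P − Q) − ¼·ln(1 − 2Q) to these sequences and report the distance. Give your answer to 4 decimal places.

The sequences differ at positions 5 (G/A, transition), 13 (C/U, transition), 14 (A/U, transversion), 19 (A/C, transversion), 25 (A/G, transition).
Of the 5 differences, 3 transitions and 2 transversions over 25 sites: P = 3/25 = 0.120000, Q = 2/25 = 0.080000.
d = −0.5·ln(0.680000) − 0.25·ln(0.840000) = −0.5·(-0.385662) − 0.25·(-0.174353) = 0.2364.

0.2364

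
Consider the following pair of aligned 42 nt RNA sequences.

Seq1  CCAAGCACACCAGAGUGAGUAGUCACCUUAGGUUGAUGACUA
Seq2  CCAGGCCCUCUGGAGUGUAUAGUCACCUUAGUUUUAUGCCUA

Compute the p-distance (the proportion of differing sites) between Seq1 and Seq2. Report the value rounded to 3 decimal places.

0.238

The sequences differ at positions 4 (A/G), 7 (A/C), 9 (A/U), 11 (C/U), 12 (A/G), 18 (A/U), 19 (G/A), 32 (G/U), 35 (G/U), 39 (A/C).
There are 10 differences over 42 sites, so p = 10/42 = 0.238.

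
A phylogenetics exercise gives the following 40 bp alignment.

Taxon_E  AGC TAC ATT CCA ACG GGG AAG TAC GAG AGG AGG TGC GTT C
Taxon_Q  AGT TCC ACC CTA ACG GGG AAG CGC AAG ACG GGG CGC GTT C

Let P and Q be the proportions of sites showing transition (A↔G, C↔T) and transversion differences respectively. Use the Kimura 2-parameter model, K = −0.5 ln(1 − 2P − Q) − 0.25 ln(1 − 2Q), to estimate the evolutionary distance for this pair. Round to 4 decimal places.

The sequences differ at positions 3 (C/T, transition), 5 (A/C, transversion), 8 (T/C, transition), 9 (T/C, transition), 11 (C/T, transition), 22 (T/C, transition), 23 (A/G, transition), 25 (G/A, transition), 29 (G/C, transversion), 31 (A/G, transition), 34 (T/C, transition).
Of the 11 differences, 9 transitions and 2 transversions over 40 sites: P = 9/40 = 0.225000, Q = 2/40 = 0.050000.
d = −0.5·ln(0.500000) − 0.25·ln(0.900000) = −0.5·(-0.693147) − 0.25·(-0.105361) = 0.3729.

0.3729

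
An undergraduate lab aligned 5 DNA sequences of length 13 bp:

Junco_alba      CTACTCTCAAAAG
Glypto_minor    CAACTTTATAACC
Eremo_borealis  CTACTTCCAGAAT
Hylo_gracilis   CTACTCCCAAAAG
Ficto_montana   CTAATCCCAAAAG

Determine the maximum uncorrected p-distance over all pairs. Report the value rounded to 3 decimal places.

0.615

Pairwise Hamming distances:
  Junco_alba vs Glypto_minor: 6
  Junco_alba vs Eremo_borealis: 4
  Junco_alba vs Hylo_gracilis: 1
  Junco_alba vs Ficto_montana: 2
  Glypto_minor vs Eremo_borealis: 7
  Glypto_minor vs Hylo_gracilis: 7
  Glypto_minor vs Ficto_montana: 8
  Eremo_borealis vs Hylo_gracilis: 3
  Eremo_borealis vs Ficto_montana: 4
  Hylo_gracilis vs Ficto_montana: 1
The largest is 8 mismatches, between Glypto_minor and Ficto_montana; p = 8/13 = 0.615.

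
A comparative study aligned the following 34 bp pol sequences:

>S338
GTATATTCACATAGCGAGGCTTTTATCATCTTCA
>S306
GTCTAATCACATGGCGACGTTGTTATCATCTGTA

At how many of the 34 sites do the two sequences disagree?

The sequences differ at positions 3 (A/C), 6 (T/A), 13 (A/G), 18 (G/C), 20 (C/T), 22 (T/G), 32 (T/G), 33 (C/T).
That gives 8 mismatches out of 34 aligned sites, so the Hamming distance is 8.

8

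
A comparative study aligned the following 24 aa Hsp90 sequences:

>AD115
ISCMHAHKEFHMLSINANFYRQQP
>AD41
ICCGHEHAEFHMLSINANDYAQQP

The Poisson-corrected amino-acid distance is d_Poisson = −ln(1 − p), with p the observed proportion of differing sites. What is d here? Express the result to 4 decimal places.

The sequences differ at positions 2 (S/C), 4 (M/G), 6 (A/E), 8 (K/A), 19 (F/D), 21 (R/A).
p = 6/24 = 0.250000.
d = −ln(1 − 0.250000) = −ln(0.750000) = 0.2877.

0.2877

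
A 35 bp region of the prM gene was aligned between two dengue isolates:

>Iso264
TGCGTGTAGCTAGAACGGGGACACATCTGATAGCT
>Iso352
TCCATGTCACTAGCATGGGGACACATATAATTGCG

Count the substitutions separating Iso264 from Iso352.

10

Differing sites — 2:G/C; 4:G/A; 8:A/C; 9:G/A; 14:A/C; 16:C/T; 27:C/A; 29:G/A; 32:A/T; 35:T/G.
That gives 10 mismatches out of 35 aligned sites, so the Hamming distance is 10.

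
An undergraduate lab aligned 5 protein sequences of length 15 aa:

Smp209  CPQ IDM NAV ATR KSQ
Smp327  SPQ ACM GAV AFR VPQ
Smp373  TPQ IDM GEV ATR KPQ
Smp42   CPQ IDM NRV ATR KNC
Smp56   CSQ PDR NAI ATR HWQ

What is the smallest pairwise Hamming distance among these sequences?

Pairwise Hamming distances:
  Smp209 vs Smp327: 7
  Smp209 vs Smp373: 4
  Smp209 vs Smp42: 3
  Smp209 vs Smp56: 6
  Smp327 vs Smp373: 6
  Smp327 vs Smp42: 9
  Smp327 vs Smp56: 10
  Smp373 vs Smp42: 5
  Smp373 vs Smp56: 9
  Smp42 vs Smp56: 8
The smallest is 3, between Smp209 and Smp42.

3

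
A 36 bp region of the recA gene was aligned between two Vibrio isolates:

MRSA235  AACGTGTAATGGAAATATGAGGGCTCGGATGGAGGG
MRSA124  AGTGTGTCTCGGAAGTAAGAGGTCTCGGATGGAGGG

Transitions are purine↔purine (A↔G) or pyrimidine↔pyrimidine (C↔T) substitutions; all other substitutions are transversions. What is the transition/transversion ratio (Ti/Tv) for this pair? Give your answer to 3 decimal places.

The sequences differ at positions 2 (A/G, transition), 3 (C/T, transition), 8 (A/C, transversion), 9 (A/T, transversion), 10 (T/C, transition), 15 (A/G, transition), 18 (T/A, transversion), 23 (G/T, transversion).
Of the 8 differences, 4 transitions and 4 transversions, so Ti/Tv = 4/4 = 1.000.

1.000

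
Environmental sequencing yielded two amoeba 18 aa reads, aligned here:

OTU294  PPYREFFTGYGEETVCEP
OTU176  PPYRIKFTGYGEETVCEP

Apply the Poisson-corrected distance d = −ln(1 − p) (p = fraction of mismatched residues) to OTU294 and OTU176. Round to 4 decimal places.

0.1178

The sequences differ at positions 5 (E/I), 6 (F/K).
p = 2/18 = 0.111111.
d = −ln(1 − 0.111111) = −ln(0.888889) = 0.1178.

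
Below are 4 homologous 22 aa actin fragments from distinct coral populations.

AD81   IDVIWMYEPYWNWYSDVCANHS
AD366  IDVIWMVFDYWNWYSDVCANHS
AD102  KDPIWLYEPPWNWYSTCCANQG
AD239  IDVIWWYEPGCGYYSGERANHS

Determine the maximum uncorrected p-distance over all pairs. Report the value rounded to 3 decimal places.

Pairwise Hamming distances:
  AD81 vs AD366: 3
  AD81 vs AD102: 8
  AD81 vs AD239: 8
  AD366 vs AD102: 11
  AD366 vs AD239: 11
  AD102 vs AD239: 12
The largest is 12 mismatches, between AD102 and AD239; p = 12/22 = 0.545.

0.545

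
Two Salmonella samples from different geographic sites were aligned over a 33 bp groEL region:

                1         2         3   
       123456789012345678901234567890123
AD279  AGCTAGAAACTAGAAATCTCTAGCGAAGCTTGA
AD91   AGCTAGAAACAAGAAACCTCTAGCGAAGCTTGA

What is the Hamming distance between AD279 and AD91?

The sequences differ at positions 11 (T/A), 17 (T/C).
That gives 2 mismatches out of 33 aligned sites, so the Hamming distance is 2.

2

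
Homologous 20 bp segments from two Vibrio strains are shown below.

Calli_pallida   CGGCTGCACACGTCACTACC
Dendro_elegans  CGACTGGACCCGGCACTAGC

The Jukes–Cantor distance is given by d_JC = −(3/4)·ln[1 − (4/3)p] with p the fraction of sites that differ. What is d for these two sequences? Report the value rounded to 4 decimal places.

0.3041

The sequences differ at positions 3 (G/A), 7 (C/G), 10 (A/C), 13 (T/G), 19 (C/G).
p = 5/20 = 0.250000.
d = −0.75 · ln(1 − (4/3)·0.250000) = −0.75 · ln(0.666667) = −0.75 · (-0.405465) = 0.3041.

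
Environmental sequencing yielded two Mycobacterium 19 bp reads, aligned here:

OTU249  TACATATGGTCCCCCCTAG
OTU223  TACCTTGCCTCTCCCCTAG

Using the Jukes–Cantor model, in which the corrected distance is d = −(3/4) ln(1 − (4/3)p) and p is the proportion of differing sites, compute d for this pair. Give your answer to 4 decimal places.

0.4099

Mismatches occur at site 4 (A→C), site 6 (A→T), site 7 (T→G), site 8 (G→C), site 9 (G→C), site 12 (C→T).
p = 6/19 = 0.315789.
d = −0.75 · ln(1 − (4/3)·0.315789) = −0.75 · ln(0.578948) = −0.75 · (-0.546543) = 0.4099.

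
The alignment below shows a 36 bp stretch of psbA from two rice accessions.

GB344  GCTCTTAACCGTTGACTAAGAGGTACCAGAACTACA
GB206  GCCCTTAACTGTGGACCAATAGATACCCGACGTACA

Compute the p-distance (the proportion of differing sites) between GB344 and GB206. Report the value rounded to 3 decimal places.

0.250

The sequences differ at positions 3 (T/C), 10 (C/T), 13 (T/G), 17 (T/C), 20 (G/T), 23 (G/A), 28 (A/C), 31 (A/C), 32 (C/G).
There are 9 differences over 36 sites, so p = 9/36 = 0.250.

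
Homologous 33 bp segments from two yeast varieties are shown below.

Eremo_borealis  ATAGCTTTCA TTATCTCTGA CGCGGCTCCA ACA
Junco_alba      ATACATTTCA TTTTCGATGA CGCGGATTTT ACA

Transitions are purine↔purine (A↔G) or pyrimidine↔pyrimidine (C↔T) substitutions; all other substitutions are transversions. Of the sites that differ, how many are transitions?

2

Differing sites — 4:G/C (Tv); 5:C/A (Tv); 13:A/T (Tv); 16:T/G (Tv); 17:C/A (Tv); 26:C/A (Tv); 28:C/T (Ti); 29:C/T (Ti); 30:A/T (Tv).
Of the 9 differences, 2 transitions and 7 transversions, so the answer is 2.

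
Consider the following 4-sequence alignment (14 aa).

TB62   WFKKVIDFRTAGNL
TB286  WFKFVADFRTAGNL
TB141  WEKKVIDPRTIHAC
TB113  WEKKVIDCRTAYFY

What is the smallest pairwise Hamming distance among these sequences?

2

Pairwise Hamming distances:
  TB62 vs TB286: 2
  TB62 vs TB141: 6
  TB62 vs TB113: 5
  TB286 vs TB141: 8
  TB286 vs TB113: 7
  TB141 vs TB113: 5
The smallest is 2, between TB62 and TB286.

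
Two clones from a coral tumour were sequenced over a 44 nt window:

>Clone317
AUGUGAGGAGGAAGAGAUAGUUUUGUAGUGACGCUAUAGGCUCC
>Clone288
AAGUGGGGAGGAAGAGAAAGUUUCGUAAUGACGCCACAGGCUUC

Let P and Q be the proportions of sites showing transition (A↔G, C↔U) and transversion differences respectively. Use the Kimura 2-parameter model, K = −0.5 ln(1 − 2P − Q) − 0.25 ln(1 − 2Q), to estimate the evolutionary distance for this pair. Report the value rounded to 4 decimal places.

The sequences differ at positions 2 (U/A, transversion), 6 (A/G, transition), 18 (U/A, transversion), 24 (U/C, transition), 28 (G/A, transition), 35 (U/C, transition), 37 (U/C, transition), 43 (C/U, transition).
Of the 8 differences, 6 transitions and 2 transversions over 44 sites: P = 6/44 = 0.136364, Q = 2/44 = 0.045455.
d = −0.5·ln(0.681817) − 0.25·ln(0.909090) = −0.5·(-0.382994) − 0.25·(-0.095311) = 0.2153.

0.2153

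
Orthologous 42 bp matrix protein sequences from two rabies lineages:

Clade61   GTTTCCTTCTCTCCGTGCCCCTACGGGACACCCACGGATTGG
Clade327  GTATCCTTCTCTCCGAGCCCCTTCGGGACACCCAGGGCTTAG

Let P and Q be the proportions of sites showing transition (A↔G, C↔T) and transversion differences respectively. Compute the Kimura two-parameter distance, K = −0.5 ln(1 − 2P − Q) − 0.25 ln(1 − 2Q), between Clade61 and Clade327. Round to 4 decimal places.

0.1591

Differing sites — 3:T/A (Tv); 16:T/A (Tv); 23:A/T (Tv); 35:C/G (Tv); 38:A/C (Tv); 41:G/A (Ti).
Of the 6 differences, 1 transition and 5 transversions over 42 sites: P = 1/42 = 0.023810, Q = 5/42 = 0.119048.
d = −0.5·ln(0.833332) − 0.25·ln(0.761904) = −0.5·(-0.182323) − 0.25·(-0.271935) = 0.1591.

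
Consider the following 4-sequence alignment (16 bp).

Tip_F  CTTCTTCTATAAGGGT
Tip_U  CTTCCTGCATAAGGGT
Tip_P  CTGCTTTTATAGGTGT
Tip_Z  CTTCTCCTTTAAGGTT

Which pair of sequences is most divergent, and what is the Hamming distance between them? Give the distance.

7

Pairwise Hamming distances:
  Tip_F vs Tip_U: 3
  Tip_F vs Tip_P: 4
  Tip_F vs Tip_Z: 3
  Tip_U vs Tip_P: 6
  Tip_U vs Tip_Z: 6
  Tip_P vs Tip_Z: 7
The largest is 7, between Tip_P and Tip_Z.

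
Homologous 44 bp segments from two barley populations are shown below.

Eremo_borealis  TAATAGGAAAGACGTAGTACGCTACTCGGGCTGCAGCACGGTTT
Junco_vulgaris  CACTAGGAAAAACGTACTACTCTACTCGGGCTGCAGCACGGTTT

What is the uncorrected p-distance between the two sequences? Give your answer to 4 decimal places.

0.1136

The sequences differ at positions 1 (T/C), 3 (A/C), 11 (G/A), 17 (G/C), 21 (G/T).
There are 5 differences over 44 sites, so p = 5/44 = 0.1136.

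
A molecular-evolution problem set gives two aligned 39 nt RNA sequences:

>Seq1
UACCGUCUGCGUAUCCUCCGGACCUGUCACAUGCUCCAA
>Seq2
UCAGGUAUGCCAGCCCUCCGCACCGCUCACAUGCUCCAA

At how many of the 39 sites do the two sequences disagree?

11

Differing sites — 2:A/C; 3:C/A; 4:C/G; 7:C/A; 11:G/C; 12:U/A; 13:A/G; 14:U/C; 21:G/C; 25:U/G; 26:G/C.
That gives 11 mismatches out of 39 aligned sites, so the Hamming distance is 11.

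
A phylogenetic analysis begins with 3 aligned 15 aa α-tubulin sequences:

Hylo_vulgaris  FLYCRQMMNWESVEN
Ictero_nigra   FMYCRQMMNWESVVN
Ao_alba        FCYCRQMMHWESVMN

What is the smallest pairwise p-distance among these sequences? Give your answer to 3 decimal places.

0.133

Pairwise Hamming distances:
  Hylo_vulgaris vs Ictero_nigra: 2
  Hylo_vulgaris vs Ao_alba: 3
  Ictero_nigra vs Ao_alba: 3
The smallest is 2 mismatches, between Hylo_vulgaris and Ictero_nigra; p = 2/15 = 0.133.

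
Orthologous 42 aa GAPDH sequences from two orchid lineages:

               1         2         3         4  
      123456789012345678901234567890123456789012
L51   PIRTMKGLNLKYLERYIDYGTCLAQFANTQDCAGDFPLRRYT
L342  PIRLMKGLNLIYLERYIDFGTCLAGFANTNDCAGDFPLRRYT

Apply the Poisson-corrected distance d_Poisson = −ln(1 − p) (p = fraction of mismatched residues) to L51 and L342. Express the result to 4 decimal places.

Differing sites — 4:T/L; 11:K/I; 19:Y/F; 25:Q/G; 30:Q/N.
p = 5/42 = 0.119048.
d = −ln(1 − 0.119048) = −ln(0.880952) = 0.1268.

0.1268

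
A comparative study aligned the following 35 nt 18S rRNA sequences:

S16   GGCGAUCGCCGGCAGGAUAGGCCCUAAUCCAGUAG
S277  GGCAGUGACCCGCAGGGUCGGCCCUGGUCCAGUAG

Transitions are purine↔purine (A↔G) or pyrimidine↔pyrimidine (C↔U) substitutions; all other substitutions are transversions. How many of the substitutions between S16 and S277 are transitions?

6

Differing sites — 4:G/A (Ti); 5:A/G (Ti); 7:C/G (Tv); 8:G/A (Ti); 11:G/C (Tv); 17:A/G (Ti); 19:A/C (Tv); 26:A/G (Ti); 27:A/G (Ti).
Of the 9 differences, 6 transitions and 3 transversions, so the answer is 6.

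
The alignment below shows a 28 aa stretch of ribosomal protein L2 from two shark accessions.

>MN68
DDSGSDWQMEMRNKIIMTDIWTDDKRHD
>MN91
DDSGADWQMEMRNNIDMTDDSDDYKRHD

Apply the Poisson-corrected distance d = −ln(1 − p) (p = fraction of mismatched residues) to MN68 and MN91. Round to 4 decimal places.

0.2877

The sequences differ at positions 5 (S/A), 14 (K/N), 16 (I/D), 20 (I/D), 21 (W/S), 22 (T/D), 24 (D/Y).
p = 7/28 = 0.250000.
d = −ln(1 − 0.250000) = −ln(0.750000) = 0.2877.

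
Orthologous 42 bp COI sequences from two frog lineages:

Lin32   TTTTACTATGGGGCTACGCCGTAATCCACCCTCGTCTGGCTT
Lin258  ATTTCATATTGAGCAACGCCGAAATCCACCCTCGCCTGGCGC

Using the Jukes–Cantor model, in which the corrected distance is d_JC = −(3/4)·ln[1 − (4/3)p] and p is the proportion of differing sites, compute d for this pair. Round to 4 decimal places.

0.2865

Mismatches occur at site 1 (T↔A), site 5 (A↔C), site 6 (C↔A), site 10 (G↔T), site 12 (G↔A), site 15 (T↔A), site 22 (T↔A), site 35 (T↔C), site 41 (T↔G), site 42 (T↔C).
p = 10/42 = 0.238095.
d = −0.75 · ln(1 − (4/3)·0.238095) = −0.75 · ln(0.682540) = −0.75 · (-0.381934) = 0.2865.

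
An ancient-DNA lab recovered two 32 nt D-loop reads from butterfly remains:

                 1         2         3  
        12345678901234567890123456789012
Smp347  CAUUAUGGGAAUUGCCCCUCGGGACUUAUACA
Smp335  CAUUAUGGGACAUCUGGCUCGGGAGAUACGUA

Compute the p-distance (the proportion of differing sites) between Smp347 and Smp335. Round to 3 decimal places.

Differing sites — 11:A/C; 12:U/A; 14:G/C; 15:C/U; 16:C/G; 17:C/G; 25:C/G; 26:U/A; 29:U/C; 30:A/G; 31:C/U.
There are 11 differences over 32 sites, so p = 11/32 = 0.344.

0.344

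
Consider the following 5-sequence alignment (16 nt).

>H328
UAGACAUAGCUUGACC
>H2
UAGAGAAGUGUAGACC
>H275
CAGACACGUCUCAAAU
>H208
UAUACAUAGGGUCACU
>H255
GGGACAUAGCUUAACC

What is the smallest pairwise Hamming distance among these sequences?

Pairwise Hamming distances:
  H328 vs H2: 6
  H328 vs H275: 8
  H328 vs H208: 5
  H328 vs H255: 3
  H2 vs H275: 8
  H2 vs H208: 9
  H2 vs H255: 9
  H275 vs H208: 10
  H275 vs H255: 8
  H208 vs H255: 7
The smallest is 3, between H328 and H255.

3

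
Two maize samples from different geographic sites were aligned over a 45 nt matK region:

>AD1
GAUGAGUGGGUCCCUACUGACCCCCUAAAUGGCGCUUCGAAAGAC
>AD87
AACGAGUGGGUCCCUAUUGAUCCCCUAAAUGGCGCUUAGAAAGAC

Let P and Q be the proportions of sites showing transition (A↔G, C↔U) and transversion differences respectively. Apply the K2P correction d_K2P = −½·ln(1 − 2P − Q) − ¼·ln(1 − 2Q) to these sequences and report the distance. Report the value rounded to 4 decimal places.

0.1229

The sequences differ at positions 1 (G/A, transition), 3 (U/C, transition), 17 (C/U, transition), 21 (C/U, transition), 38 (C/A, transversion).
Of the 5 differences, 4 transitions and 1 transversion over 45 sites: P = 4/45 = 0.088889, Q = 1/45 = 0.022222.
d = −0.5·ln(0.800000) − 0.25·ln(0.955556) = −0.5·(-0.223144) − 0.25·(-0.045462) = 0.1229.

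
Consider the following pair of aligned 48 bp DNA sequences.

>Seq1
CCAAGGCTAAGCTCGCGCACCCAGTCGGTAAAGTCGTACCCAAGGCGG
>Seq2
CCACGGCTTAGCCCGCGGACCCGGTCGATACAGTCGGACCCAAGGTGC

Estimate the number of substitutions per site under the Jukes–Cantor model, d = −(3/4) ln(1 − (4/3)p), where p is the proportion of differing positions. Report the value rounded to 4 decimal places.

The sequences differ at positions 4 (A/C), 9 (A/T), 13 (T/C), 18 (C/G), 23 (A/G), 28 (G/A), 31 (A/C), 37 (T/G), 46 (C/T), 48 (G/C).
p = 10/48 = 0.208333.
d = −0.75 · ln(1 − (4/3)·0.208333) = −0.75 · ln(0.722223) = −0.75 · (-0.325421) = 0.2441.

0.2441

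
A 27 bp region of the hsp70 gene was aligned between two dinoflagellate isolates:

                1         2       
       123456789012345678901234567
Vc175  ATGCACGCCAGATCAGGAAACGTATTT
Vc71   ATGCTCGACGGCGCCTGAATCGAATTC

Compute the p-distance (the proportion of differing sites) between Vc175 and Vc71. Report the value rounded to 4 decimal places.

Mismatches occur at site 5 (A→T), site 8 (C→A), site 10 (A→G), site 12 (A→C), site 13 (T→G), site 15 (A→C), site 16 (G→T), site 20 (A→T), site 23 (T→A), site 27 (T→C).
There are 10 differences over 27 sites, so p = 10/27 = 0.3704.

0.3704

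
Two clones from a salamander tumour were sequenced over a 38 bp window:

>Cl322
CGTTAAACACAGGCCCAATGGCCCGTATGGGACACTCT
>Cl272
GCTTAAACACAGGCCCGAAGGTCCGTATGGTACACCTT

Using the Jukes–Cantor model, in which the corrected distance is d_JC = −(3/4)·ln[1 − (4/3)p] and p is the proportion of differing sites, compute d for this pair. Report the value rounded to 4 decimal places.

The sequences differ at positions 1 (C/G), 2 (G/C), 17 (A/G), 19 (T/A), 22 (C/T), 31 (G/T), 36 (T/C), 37 (C/T).
p = 8/38 = 0.210526.
d = −0.75 · ln(1 − (4/3)·0.210526) = −0.75 · ln(0.719299) = −0.75 · (-0.329478) = 0.2471.

0.2471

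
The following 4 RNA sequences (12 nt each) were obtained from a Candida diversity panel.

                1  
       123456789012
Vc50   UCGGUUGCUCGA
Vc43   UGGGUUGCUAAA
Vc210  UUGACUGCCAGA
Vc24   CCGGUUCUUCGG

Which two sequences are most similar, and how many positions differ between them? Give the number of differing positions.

Pairwise Hamming distances:
  Vc50 vs Vc43: 3
  Vc50 vs Vc210: 5
  Vc50 vs Vc24: 4
  Vc43 vs Vc210: 5
  Vc43 vs Vc24: 7
  Vc210 vs Vc24: 9
The smallest is 3, between Vc50 and Vc43.

3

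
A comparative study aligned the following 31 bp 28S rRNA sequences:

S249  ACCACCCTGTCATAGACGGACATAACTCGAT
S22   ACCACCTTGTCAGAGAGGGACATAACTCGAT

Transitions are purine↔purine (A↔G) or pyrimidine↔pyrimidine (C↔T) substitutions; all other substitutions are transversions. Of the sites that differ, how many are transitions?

1

The sequences differ at positions 7 (C/T, transition), 13 (T/G, transversion), 17 (C/G, transversion).
Of the 3 differences, 1 transition and 2 transversions, so the answer is 1.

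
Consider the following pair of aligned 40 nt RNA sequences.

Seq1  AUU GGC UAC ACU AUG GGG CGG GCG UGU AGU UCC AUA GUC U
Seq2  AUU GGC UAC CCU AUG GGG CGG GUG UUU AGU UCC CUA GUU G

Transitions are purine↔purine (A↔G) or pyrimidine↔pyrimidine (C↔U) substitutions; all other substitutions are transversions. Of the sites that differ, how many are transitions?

The sequences differ at positions 10 (A/C, transversion), 23 (C/U, transition), 26 (G/U, transversion), 34 (A/C, transversion), 39 (C/U, transition), 40 (U/G, transversion).
Of the 6 differences, 2 transitions and 4 transversions, so the answer is 2.

2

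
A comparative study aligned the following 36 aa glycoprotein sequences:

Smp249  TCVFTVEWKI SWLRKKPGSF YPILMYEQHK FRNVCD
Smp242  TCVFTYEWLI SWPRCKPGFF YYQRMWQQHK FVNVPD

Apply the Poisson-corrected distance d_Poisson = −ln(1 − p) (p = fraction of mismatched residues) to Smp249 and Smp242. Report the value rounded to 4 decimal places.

Differing sites — 6:V/Y; 9:K/L; 13:L/P; 15:K/C; 19:S/F; 22:P/Y; 23:I/Q; 24:L/R; 26:Y/W; 27:E/Q; 32:R/V; 35:C/P.
p = 12/36 = 0.333333.
d = −ln(1 − 0.333333) = −ln(0.666667) = 0.4055.

0.4055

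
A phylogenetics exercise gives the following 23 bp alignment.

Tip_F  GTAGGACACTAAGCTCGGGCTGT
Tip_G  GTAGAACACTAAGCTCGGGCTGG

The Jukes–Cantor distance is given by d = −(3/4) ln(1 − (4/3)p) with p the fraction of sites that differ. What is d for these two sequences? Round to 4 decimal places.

0.0924

The sequences differ at positions 5 (G/A), 23 (T/G).
p = 2/23 = 0.086957.
d = −0.75 · ln(1 − (4/3)·0.086957) = −0.75 · ln(0.884057) = −0.75 · (-0.123234) = 0.0924.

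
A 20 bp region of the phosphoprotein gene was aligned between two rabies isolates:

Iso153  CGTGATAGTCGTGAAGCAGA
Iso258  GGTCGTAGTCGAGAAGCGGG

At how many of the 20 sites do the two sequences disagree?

The sequences differ at positions 1 (C/G), 4 (G/C), 5 (A/G), 12 (T/A), 18 (A/G), 20 (A/G).
That gives 6 mismatches out of 20 aligned sites, so the Hamming distance is 6.

6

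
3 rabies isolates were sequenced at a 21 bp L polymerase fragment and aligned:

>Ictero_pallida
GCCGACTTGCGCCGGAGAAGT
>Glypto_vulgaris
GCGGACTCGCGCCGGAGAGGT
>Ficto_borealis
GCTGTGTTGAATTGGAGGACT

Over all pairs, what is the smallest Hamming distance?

Pairwise Hamming distances:
  Ictero_pallida vs Glypto_vulgaris: 3
  Ictero_pallida vs Ficto_borealis: 9
  Glypto_vulgaris vs Ficto_borealis: 11
The smallest is 3, between Ictero_pallida and Glypto_vulgaris.

3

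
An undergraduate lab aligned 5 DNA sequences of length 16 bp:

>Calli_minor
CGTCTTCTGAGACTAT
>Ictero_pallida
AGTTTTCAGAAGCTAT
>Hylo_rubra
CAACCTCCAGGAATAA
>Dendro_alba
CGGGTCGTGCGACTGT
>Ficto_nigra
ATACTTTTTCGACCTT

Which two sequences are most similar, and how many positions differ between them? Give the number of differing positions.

5

Pairwise Hamming distances:
  Calli_minor vs Ictero_pallida: 5
  Calli_minor vs Hylo_rubra: 8
  Calli_minor vs Dendro_alba: 6
  Calli_minor vs Ficto_nigra: 8
  Ictero_pallida vs Hylo_rubra: 12
  Ictero_pallida vs Dendro_alba: 10
  Ictero_pallida vs Ficto_nigra: 11
  Hylo_rubra vs Dendro_alba: 12
  Hylo_rubra vs Ficto_nigra: 11
  Dendro_alba vs Ficto_nigra: 9
The smallest is 5, between Calli_minor and Ictero_pallida.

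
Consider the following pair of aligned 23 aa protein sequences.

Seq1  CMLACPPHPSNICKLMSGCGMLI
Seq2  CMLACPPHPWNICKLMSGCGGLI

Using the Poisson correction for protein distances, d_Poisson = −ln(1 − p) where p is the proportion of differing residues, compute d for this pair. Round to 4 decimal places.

0.0910

The sequences differ at positions 10 (S/W), 21 (M/G).
p = 2/23 = 0.086957.
d = −ln(1 − 0.086957) = −ln(0.913043) = 0.0910.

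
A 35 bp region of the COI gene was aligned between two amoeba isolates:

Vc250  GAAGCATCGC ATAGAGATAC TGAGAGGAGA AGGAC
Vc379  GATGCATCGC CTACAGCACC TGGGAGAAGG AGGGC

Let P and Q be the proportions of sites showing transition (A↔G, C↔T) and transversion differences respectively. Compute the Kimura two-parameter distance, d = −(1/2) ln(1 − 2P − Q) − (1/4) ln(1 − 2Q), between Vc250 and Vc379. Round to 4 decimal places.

0.3604

Mismatches occur at site 3 (A→T, transversion), site 11 (A→C, transversion), site 14 (G→C, transversion), site 17 (A→C, transversion), site 18 (T→A, transversion), site 19 (A→C, transversion), site 23 (A→G, transition), site 27 (G→A, transition), site 30 (A→G, transition), site 34 (A→G, transition).
Of the 10 differences, 4 transitions and 6 transversions over 35 sites: P = 4/35 = 0.114286, Q = 6/35 = 0.171429.
d = −0.5·ln(0.599999) − 0.25·ln(0.657142) = −0.5·(-0.510827) − 0.25·(-0.419855) = 0.3604.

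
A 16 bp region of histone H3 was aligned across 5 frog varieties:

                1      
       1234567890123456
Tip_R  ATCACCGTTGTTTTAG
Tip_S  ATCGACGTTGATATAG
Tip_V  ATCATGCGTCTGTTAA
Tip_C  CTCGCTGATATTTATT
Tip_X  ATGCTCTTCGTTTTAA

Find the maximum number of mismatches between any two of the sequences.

Pairwise Hamming distances:
  Tip_R vs Tip_S: 4
  Tip_R vs Tip_V: 7
  Tip_R vs Tip_C: 8
  Tip_R vs Tip_X: 6
  Tip_S vs Tip_V: 10
  Tip_S vs Tip_C: 10
  Tip_S vs Tip_X: 8
  Tip_V vs Tip_C: 11
  Tip_V vs Tip_X: 8
  Tip_C vs Tip_X: 12
The largest is 12, between Tip_C and Tip_X.

12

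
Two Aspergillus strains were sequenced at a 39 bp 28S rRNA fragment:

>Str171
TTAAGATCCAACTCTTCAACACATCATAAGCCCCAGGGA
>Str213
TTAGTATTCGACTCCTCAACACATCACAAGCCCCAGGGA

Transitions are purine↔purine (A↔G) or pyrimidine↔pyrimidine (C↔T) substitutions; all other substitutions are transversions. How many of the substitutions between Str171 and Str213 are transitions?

Mismatches occur at site 4 (A↔G, transition), site 5 (G↔T, transversion), site 8 (C↔T, transition), site 10 (A↔G, transition), site 15 (T↔C, transition), site 27 (T↔C, transition).
Of the 6 differences, 5 transitions and 1 transversion, so the answer is 5.

5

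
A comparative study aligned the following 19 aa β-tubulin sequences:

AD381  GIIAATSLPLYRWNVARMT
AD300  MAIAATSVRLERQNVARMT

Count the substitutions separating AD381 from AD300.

Mismatches occur at site 1 (G→M), site 2 (I→A), site 8 (L→V), site 9 (P→R), site 11 (Y→E), site 13 (W→Q).
That gives 6 mismatches out of 19 aligned sites, so the Hamming distance is 6.

6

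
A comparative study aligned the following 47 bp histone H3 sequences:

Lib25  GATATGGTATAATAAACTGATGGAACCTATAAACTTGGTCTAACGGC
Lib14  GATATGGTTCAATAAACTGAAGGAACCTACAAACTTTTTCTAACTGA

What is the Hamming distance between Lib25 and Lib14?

The sequences differ at positions 9 (A/T), 10 (T/C), 21 (T/A), 30 (T/C), 37 (G/T), 38 (G/T), 45 (G/T), 47 (C/A).
That gives 8 mismatches out of 47 aligned sites, so the Hamming distance is 8.

8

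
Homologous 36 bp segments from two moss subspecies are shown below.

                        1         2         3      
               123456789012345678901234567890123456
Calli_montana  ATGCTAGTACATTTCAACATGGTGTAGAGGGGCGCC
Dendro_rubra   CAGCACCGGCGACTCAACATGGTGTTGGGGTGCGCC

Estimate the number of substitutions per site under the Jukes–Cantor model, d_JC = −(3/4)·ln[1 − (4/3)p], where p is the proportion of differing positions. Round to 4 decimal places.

Differing sites — 1:A/C; 2:T/A; 5:T/A; 6:A/C; 7:G/C; 8:T/G; 9:A/G; 11:A/G; 12:T/A; 13:T/C; 26:A/T; 28:A/G; 31:G/T.
p = 13/36 = 0.361111.
d = −0.75 · ln(1 − (4/3)·0.361111) = −0.75 · ln(0.518519) = −0.75 · (-0.656779) = 0.4926.

0.4926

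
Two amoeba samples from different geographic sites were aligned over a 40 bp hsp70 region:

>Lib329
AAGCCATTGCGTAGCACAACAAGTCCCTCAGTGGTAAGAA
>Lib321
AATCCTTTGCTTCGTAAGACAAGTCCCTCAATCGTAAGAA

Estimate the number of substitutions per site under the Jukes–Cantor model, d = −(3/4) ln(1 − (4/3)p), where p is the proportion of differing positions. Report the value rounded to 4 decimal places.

The sequences differ at positions 3 (G/T), 6 (A/T), 11 (G/T), 13 (A/C), 15 (C/T), 17 (C/A), 18 (A/G), 31 (G/A), 33 (G/C).
p = 9/40 = 0.225000.
d = −0.75 · ln(1 − (4/3)·0.225000) = −0.75 · ln(0.700000) = −0.75 · (-0.356675) = 0.2675.

0.2675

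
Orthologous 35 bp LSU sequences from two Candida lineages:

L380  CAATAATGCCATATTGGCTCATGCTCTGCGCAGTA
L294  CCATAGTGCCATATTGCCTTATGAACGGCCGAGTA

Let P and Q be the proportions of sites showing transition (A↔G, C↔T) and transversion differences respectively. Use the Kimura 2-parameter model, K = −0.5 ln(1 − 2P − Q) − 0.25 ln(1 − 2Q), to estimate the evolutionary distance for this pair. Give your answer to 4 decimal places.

0.3164

Differing sites — 2:A/C (Tv); 6:A/G (Ti); 17:G/C (Tv); 20:C/T (Ti); 24:C/A (Tv); 25:T/A (Tv); 27:T/G (Tv); 30:G/C (Tv); 31:C/G (Tv).
Of the 9 differences, 2 transitions and 7 transversions over 35 sites: P = 2/35 = 0.057143, Q = 7/35 = 0.200000.
d = −0.5·ln(0.685714) − 0.25·ln(0.600000) = −0.5·(-0.377295) − 0.25·(-0.510826) = 0.3164.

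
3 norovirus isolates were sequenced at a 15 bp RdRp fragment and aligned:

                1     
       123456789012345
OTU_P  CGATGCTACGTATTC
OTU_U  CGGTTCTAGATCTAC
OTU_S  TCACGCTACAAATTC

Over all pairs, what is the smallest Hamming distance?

Pairwise Hamming distances:
  OTU_P vs OTU_U: 6
  OTU_P vs OTU_S: 5
  OTU_U vs OTU_S: 9
The smallest is 5, between OTU_P and OTU_S.

5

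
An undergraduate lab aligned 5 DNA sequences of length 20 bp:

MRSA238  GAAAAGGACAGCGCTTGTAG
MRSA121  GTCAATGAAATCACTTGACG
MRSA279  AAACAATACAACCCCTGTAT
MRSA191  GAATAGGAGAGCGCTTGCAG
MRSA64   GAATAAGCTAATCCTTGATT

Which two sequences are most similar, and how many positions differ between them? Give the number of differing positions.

Pairwise Hamming distances:
  MRSA238 vs MRSA121: 8
  MRSA238 vs MRSA279: 8
  MRSA238 vs MRSA191: 3
  MRSA238 vs MRSA64: 10
  MRSA121 vs MRSA279: 13
  MRSA121 vs MRSA191: 9
  MRSA121 vs MRSA64: 11
  MRSA279 vs MRSA191: 10
  MRSA279 vs MRSA64: 9
  MRSA191 vs MRSA64: 9
The smallest is 3, between MRSA238 and MRSA191.

3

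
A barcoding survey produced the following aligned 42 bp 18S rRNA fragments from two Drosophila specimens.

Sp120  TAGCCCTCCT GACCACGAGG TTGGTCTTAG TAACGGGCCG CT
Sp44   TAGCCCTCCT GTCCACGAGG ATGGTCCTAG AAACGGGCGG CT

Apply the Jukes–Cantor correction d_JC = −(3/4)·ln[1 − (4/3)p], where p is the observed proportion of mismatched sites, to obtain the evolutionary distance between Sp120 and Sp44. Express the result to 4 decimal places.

0.1296

Mismatches occur at site 12 (A/T), site 21 (T/A), site 27 (T/C), site 31 (T/A), site 39 (C/G).
p = 5/42 = 0.119048.
d = −0.75 · ln(1 − (4/3)·0.119048) = −0.75 · ln(0.841269) = −0.75 · (-0.172844) = 0.1296.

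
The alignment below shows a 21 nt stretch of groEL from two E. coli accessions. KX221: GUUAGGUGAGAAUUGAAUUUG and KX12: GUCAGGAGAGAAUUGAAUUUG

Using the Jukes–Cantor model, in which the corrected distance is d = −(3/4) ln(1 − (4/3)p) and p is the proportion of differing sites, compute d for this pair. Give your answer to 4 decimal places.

0.1019

The sequences differ at positions 3 (U/C), 7 (U/A).
p = 2/21 = 0.095238.
d = −0.75 · ln(1 − (4/3)·0.095238) = −0.75 · ln(0.873016) = −0.75 · (-0.135801) = 0.1019.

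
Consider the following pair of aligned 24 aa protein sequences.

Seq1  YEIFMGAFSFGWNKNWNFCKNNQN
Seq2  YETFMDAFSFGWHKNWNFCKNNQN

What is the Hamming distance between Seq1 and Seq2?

Differing sites — 3:I/T; 6:G/D; 13:N/H.
That gives 3 mismatches out of 24 aligned sites, so the Hamming distance is 3.

3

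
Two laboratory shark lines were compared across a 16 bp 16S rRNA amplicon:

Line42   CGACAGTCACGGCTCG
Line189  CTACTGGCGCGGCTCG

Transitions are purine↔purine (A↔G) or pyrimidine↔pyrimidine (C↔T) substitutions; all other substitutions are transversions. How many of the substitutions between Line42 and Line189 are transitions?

Mismatches occur at site 2 (G/T, transversion), site 5 (A/T, transversion), site 7 (T/G, transversion), site 9 (A/G, transition).
Of the 4 differences, 1 transition and 3 transversions, so the answer is 1.

1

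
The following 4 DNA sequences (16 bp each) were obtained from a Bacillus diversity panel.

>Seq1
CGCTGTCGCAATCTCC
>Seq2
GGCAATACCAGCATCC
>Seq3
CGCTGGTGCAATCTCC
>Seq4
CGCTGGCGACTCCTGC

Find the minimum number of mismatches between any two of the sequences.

2

Pairwise Hamming distances:
  Seq1 vs Seq2: 8
  Seq1 vs Seq3: 2
  Seq1 vs Seq4: 6
  Seq2 vs Seq3: 9
  Seq2 vs Seq4: 11
  Seq3 vs Seq4: 6
The smallest is 2, between Seq1 and Seq3.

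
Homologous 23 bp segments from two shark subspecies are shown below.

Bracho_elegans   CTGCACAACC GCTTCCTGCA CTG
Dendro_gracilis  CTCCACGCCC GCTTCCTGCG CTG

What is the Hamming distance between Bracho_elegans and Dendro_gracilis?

4

The sequences differ at positions 3 (G/C), 7 (A/G), 8 (A/C), 20 (A/G).
That gives 4 mismatches out of 23 aligned sites, so the Hamming distance is 4.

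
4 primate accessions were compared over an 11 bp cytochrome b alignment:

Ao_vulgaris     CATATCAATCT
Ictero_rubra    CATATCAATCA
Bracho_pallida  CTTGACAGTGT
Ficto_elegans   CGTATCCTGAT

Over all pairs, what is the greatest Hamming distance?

7

Pairwise Hamming distances:
  Ao_vulgaris vs Ictero_rubra: 1
  Ao_vulgaris vs Bracho_pallida: 5
  Ao_vulgaris vs Ficto_elegans: 5
  Ictero_rubra vs Bracho_pallida: 6
  Ictero_rubra vs Ficto_elegans: 6
  Bracho_pallida vs Ficto_elegans: 7
The largest is 7, between Bracho_pallida and Ficto_elegans.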